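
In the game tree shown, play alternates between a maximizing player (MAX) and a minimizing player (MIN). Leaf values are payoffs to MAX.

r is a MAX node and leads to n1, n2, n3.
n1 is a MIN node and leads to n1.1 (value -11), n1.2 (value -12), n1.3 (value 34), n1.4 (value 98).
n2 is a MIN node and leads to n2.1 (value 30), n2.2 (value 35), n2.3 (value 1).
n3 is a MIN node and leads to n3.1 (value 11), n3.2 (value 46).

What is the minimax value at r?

11

n1 (MIN): min(-11, -12, 34, 98) = -12
n2 (MIN): min(30, 35, 1) = 1
n3 (MIN): min(11, 46) = 11
r (MAX): max(-12, 1, 11) = 11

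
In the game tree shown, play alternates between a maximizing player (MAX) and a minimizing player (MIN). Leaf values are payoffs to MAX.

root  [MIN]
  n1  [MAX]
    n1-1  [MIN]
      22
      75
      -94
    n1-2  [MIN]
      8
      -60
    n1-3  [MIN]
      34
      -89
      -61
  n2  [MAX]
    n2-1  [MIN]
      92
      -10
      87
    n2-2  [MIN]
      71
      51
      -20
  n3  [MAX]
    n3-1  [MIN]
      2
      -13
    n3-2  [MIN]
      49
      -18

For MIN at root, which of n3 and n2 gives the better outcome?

n3-1 (MIN): min(2, -13) = -13
n3-2 (MIN): min(49, -18) = -18
n3 (MAX): max(-13, -18) = -13
n2-1 (MIN): min(92, -10, 87) = -10
n2-2 (MIN): min(71, 51, -20) = -20
n2 (MAX): max(-10, -20) = -10
MIN prefers the lower value; n3=-13, n2=-10. n3 is better since -13 < -10.

n3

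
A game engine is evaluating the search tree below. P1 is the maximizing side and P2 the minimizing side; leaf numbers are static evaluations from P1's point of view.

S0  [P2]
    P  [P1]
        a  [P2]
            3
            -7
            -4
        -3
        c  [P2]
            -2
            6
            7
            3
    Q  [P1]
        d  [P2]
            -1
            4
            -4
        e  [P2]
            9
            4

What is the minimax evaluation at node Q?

4

d (P2): min(-1, 4, -4) = -4
e (P2): min(9, 4) = 4
Q (P1): max(-4, 4) = 4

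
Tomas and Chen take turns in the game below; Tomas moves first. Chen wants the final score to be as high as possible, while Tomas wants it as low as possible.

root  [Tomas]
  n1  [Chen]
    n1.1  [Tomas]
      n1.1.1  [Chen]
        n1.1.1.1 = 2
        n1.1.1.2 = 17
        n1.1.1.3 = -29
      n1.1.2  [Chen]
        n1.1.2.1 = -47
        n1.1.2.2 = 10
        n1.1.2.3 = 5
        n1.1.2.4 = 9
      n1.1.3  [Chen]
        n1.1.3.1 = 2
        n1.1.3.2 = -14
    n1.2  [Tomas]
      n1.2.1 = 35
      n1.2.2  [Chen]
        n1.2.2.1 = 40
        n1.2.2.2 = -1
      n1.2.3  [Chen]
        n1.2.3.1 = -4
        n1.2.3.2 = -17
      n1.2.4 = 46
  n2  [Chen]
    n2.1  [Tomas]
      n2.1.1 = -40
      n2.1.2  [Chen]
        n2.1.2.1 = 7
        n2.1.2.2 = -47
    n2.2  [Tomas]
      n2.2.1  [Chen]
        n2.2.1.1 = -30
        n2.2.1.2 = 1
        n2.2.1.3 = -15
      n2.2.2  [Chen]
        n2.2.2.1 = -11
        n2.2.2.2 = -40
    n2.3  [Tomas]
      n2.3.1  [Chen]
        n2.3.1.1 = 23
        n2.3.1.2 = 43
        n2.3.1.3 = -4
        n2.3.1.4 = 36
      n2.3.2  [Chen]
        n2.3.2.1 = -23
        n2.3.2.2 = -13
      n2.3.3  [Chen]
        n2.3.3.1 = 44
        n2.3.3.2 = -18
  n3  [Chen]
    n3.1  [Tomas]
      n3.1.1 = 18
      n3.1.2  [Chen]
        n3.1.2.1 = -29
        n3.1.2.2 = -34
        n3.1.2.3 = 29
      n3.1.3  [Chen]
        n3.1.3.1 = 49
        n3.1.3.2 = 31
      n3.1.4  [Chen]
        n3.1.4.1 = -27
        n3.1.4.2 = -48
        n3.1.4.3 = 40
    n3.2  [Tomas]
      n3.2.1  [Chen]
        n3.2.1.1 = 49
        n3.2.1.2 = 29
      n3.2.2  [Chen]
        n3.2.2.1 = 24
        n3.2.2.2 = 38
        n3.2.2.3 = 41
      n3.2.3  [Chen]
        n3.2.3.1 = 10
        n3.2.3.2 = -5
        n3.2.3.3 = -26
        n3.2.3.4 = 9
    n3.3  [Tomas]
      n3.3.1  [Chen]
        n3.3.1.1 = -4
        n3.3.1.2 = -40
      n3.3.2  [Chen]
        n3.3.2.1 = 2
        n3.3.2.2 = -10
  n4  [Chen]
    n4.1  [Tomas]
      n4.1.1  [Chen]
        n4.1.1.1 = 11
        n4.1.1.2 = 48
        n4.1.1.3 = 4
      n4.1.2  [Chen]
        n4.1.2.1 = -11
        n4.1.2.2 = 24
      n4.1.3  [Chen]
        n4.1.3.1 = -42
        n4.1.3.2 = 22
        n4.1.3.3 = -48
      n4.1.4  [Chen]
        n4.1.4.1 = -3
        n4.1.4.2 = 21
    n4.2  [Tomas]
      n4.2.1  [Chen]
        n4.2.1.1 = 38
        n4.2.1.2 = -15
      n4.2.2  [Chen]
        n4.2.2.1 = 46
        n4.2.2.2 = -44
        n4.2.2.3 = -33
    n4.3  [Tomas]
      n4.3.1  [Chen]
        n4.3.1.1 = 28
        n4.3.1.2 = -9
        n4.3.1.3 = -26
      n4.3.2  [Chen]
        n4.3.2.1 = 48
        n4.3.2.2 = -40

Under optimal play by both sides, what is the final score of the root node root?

-11

n1.1.1 (Chen): max(2, 17, -29) = 17
n1.1.2 (Chen): max(-47, 10, 5, 9) = 10
n1.1.3 (Chen): max(2, -14) = 2
n1.1 (Tomas): min(17, 10, 2) = 2
n1.2.2 (Chen): max(40, -1) = 40
n1.2.3 (Chen): max(-4, -17) = -4
n1.2 (Tomas): min(35, 40, -4, 46) = -4
n1 (Chen): max(2, -4) = 2
n2.1.2 (Chen): max(7, -47) = 7
n2.1 (Tomas): min(-40, 7) = -40
n2.2.1 (Chen): max(-30, 1, -15) = 1
n2.2.2 (Chen): max(-11, -40) = -11
n2.2 (Tomas): min(1, -11) = -11
n2.3.1 (Chen): max(23, 43, -4, 36) = 43
n2.3.2 (Chen): max(-23, -13) = -13
n2.3.3 (Chen): max(44, -18) = 44
n2.3 (Tomas): min(43, -13, 44) = -13
n2 (Chen): max(-40, -11, -13) = -11
n3.1.2 (Chen): max(-29, -34, 29) = 29
n3.1.3 (Chen): max(49, 31) = 49
n3.1.4 (Chen): max(-27, -48, 40) = 40
n3.1 (Tomas): min(18, 29, 49, 40) = 18
n3.2.1 (Chen): max(49, 29) = 49
n3.2.2 (Chen): max(24, 38, 41) = 41
n3.2.3 (Chen): max(10, -5, -26, 9) = 10
n3.2 (Tomas): min(49, 41, 10) = 10
n3.3.1 (Chen): max(-4, -40) = -4
n3.3.2 (Chen): max(2, -10) = 2
n3.3 (Tomas): min(-4, 2) = -4
n3 (Chen): max(18, 10, -4) = 18
n4.1.1 (Chen): max(11, 48, 4) = 48
n4.1.2 (Chen): max(-11, 24) = 24
n4.1.3 (Chen): max(-42, 22, -48) = 22
n4.1.4 (Chen): max(-3, 21) = 21
n4.1 (Tomas): min(48, 24, 22, 21) = 21
n4.2.1 (Chen): max(38, -15) = 38
n4.2.2 (Chen): max(46, -44, -33) = 46
n4.2 (Tomas): min(38, 46) = 38
n4.3.1 (Chen): max(28, -9, -26) = 28
n4.3.2 (Chen): max(48, -40) = 48
n4.3 (Tomas): min(28, 48) = 28
n4 (Chen): max(21, 38, 28) = 38
root (Tomas): min(2, -11, 18, 38) = -11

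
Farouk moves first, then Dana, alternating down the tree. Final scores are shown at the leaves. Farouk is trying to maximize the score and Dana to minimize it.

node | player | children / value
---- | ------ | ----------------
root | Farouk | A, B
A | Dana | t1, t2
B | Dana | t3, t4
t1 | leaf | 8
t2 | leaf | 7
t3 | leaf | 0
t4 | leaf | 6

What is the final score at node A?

A (Dana): min(8, 7) = 7

7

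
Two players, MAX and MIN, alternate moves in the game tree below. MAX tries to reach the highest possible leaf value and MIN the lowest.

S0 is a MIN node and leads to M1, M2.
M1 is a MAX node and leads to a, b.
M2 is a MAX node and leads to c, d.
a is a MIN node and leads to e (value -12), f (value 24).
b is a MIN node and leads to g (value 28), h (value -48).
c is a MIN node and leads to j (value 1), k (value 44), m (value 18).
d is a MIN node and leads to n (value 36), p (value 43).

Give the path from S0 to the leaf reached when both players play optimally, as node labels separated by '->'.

a (MIN): min(-12, 24) = -12
b (MIN): min(28, -48) = -48
M1 (MAX): max(-12, -48) = -12
c (MIN): min(1, 44, 18) = 1
d (MIN): min(36, 43) = 36
M2 (MAX): max(1, 36) = 36
S0 (MIN): min(-12, 36) = -12
At S0, MIN picks M1 (lowest: -12).
At M1, MAX picks a (highest: -12).
At a, MIN picks e (lowest: -12).
Terminal value -12.

S0 -> M1 -> a -> e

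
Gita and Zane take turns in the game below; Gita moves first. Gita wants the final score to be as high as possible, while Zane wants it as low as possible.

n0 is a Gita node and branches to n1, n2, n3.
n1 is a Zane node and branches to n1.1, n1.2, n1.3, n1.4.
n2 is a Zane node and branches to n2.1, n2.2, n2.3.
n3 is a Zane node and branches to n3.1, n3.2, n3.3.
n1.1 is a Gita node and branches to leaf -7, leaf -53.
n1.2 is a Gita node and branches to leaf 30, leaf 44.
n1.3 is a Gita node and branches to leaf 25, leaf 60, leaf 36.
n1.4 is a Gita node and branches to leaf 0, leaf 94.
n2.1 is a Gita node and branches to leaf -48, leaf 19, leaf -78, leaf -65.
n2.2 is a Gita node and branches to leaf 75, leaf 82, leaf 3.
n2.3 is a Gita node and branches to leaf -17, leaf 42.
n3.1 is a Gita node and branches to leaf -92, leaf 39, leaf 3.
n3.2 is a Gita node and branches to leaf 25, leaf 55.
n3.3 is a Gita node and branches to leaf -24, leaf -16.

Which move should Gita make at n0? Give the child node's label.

n1.1 (Gita): max(-7, -53) = -7
n1.2 (Gita): max(30, 44) = 44
n1.3 (Gita): max(25, 60, 36) = 60
n1.4 (Gita): max(0, 94) = 94
n1 (Zane): min(-7, 44, 60, 94) = -7
n2.1 (Gita): max(-48, 19, -78, -65) = 19
n2.2 (Gita): max(75, 82, 3) = 82
n2.3 (Gita): max(-17, 42) = 42
n2 (Zane): min(19, 82, 42) = 19
n3.1 (Gita): max(-92, 39, 3) = 39
n3.2 (Gita): max(25, 55) = 55
n3.3 (Gita): max(-24, -16) = -16
n3 (Zane): min(39, 55, -16) = -16
n0 (Gita): max(-7, 19, -16) = 19
Gita at n0 wants the highest of {n1=-7, n2=19, n3=-16}, so chooses n2.

n2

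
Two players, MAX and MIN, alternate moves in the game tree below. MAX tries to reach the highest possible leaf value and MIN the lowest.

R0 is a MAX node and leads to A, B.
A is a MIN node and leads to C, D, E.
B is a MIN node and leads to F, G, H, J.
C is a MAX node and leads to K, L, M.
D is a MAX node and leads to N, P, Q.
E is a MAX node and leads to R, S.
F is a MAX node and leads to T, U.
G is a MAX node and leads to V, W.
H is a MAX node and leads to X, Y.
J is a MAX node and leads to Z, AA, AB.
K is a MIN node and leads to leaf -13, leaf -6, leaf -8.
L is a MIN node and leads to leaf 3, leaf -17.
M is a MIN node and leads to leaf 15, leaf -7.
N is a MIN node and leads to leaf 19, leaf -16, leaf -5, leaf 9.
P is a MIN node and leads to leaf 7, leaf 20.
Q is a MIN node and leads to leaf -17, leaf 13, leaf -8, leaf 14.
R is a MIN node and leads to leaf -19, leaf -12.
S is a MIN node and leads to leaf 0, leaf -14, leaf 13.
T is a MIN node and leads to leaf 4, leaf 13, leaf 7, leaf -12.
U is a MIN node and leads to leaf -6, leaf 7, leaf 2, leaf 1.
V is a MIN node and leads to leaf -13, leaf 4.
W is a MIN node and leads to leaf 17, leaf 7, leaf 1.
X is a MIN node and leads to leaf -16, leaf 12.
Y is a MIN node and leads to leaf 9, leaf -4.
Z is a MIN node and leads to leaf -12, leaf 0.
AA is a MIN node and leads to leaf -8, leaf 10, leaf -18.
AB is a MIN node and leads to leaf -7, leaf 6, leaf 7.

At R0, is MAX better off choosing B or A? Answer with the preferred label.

B

T (MIN): min(4, 13, 7, -12) = -12
U (MIN): min(-6, 7, 2, 1) = -6
F (MAX): max(-12, -6) = -6
V (MIN): min(-13, 4) = -13
W (MIN): min(17, 7, 1) = 1
G (MAX): max(-13, 1) = 1
X (MIN): min(-16, 12) = -16
Y (MIN): min(9, -4) = -4
H (MAX): max(-16, -4) = -4
Z (MIN): min(-12, 0) = -12
AA (MIN): min(-8, 10, -18) = -18
AB (MIN): min(-7, 6, 7) = -7
J (MAX): max(-12, -18, -7) = -7
B (MIN): min(-6, 1, -4, -7) = -7
K (MIN): min(-13, -6, -8) = -13
L (MIN): min(3, -17) = -17
M (MIN): min(15, -7) = -7
C (MAX): max(-13, -17, -7) = -7
N (MIN): min(19, -16, -5, 9) = -16
P (MIN): min(7, 20) = 7
Q (MIN): min(-17, 13, -8, 14) = -17
D (MAX): max(-16, 7, -17) = 7
R (MIN): min(-19, -12) = -19
S (MIN): min(0, -14, 13) = -14
E (MAX): max(-19, -14) = -14
A (MIN): min(-7, 7, -14) = -14
MAX prefers the higher value; B=-7, A=-14. B is better since -7 > -14.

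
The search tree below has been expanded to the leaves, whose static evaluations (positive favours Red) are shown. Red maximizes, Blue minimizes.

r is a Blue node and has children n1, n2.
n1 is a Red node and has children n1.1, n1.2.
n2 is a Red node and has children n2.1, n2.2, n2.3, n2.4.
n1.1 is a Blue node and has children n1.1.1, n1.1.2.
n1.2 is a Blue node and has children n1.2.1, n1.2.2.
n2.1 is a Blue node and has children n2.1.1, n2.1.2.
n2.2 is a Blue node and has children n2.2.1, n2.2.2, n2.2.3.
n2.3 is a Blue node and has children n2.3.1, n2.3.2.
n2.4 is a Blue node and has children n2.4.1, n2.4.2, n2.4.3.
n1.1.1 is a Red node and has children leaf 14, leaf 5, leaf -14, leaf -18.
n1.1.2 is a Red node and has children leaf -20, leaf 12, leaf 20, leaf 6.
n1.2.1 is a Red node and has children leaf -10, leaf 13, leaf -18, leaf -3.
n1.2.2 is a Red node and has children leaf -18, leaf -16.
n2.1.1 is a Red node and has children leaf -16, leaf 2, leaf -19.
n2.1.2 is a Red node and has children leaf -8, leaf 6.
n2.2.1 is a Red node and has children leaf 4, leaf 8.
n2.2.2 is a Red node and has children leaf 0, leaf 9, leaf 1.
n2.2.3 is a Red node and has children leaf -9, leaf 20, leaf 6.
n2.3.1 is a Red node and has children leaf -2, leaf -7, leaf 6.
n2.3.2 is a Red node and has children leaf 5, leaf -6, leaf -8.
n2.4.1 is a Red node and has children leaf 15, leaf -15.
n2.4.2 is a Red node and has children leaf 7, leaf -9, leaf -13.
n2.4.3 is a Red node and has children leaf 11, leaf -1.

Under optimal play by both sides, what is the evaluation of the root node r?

8

n1.1.1 (Red): max(14, 5, -14, -18) = 14
n1.1.2 (Red): max(-20, 12, 20, 6) = 20
n1.1 (Blue): min(14, 20) = 14
n1.2.1 (Red): max(-10, 13, -18, -3) = 13
n1.2.2 (Red): max(-18, -16) = -16
n1.2 (Blue): min(13, -16) = -16
n1 (Red): max(14, -16) = 14
n2.1.1 (Red): max(-16, 2, -19) = 2
n2.1.2 (Red): max(-8, 6) = 6
n2.1 (Blue): min(2, 6) = 2
n2.2.1 (Red): max(4, 8) = 8
n2.2.2 (Red): max(0, 9, 1) = 9
n2.2.3 (Red): max(-9, 20, 6) = 20
n2.2 (Blue): min(8, 9, 20) = 8
n2.3.1 (Red): max(-2, -7, 6) = 6
n2.3.2 (Red): max(5, -6, -8) = 5
n2.3 (Blue): min(6, 5) = 5
n2.4.1 (Red): max(15, -15) = 15
n2.4.2 (Red): max(7, -9, -13) = 7
n2.4.3 (Red): max(11, -1) = 11
n2.4 (Blue): min(15, 7, 11) = 7
n2 (Red): max(2, 8, 5, 7) = 8
r (Blue): min(14, 8) = 8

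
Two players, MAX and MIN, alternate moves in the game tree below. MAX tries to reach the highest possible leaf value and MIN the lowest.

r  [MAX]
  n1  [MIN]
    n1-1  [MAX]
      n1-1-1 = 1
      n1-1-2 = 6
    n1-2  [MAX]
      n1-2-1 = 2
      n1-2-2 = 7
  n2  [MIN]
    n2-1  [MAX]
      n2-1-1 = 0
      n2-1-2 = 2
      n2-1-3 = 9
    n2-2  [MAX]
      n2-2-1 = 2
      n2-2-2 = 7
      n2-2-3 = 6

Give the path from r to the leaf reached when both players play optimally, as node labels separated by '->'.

r -> n2 -> n2-2 -> n2-2-2

n1-1 (MAX): max(1, 6) = 6
n1-2 (MAX): max(2, 7) = 7
n1 (MIN): min(6, 7) = 6
n2-1 (MAX): max(0, 2, 9) = 9
n2-2 (MAX): max(2, 7, 6) = 7
n2 (MIN): min(9, 7) = 7
r (MAX): max(6, 7) = 7
At r, MAX picks n2 (highest: 7).
At n2, MIN picks n2-2 (lowest: 7).
At n2-2, MAX picks n2-2-2 (highest: 7).
Terminal value 7.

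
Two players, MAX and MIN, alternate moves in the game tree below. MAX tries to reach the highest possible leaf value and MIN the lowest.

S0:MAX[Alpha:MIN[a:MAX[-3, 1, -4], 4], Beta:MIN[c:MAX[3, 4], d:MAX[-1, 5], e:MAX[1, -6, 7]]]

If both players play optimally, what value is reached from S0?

a (MAX): max(-3, 1, -4) = 1
Alpha (MIN): min(1, 4) = 1
c (MAX): max(3, 4) = 4
d (MAX): max(-1, 5) = 5
e (MAX): max(1, -6, 7) = 7
Beta (MIN): min(4, 5, 7) = 4
S0 (MAX): max(1, 4) = 4

4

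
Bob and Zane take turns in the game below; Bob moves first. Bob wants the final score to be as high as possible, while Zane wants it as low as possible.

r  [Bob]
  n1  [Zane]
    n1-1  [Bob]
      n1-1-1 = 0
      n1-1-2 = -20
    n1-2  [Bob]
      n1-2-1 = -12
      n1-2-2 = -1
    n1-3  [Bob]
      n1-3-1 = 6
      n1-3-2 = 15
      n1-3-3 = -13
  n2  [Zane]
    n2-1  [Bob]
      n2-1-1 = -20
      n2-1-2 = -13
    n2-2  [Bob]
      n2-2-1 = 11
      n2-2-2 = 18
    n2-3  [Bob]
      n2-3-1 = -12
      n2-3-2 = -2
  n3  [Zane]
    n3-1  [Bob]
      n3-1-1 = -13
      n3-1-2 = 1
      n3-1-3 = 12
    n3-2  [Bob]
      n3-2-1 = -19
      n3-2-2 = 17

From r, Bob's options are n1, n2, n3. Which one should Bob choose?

n3

n1-1 (Bob): max(0, -20) = 0
n1-2 (Bob): max(-12, -1) = -1
n1-3 (Bob): max(6, 15, -13) = 15
n1 (Zane): min(0, -1, 15) = -1
n2-1 (Bob): max(-20, -13) = -13
n2-2 (Bob): max(11, 18) = 18
n2-3 (Bob): max(-12, -2) = -2
n2 (Zane): min(-13, 18, -2) = -13
n3-1 (Bob): max(-13, 1, 12) = 12
n3-2 (Bob): max(-19, 17) = 17
n3 (Zane): min(12, 17) = 12
r (Bob): max(-1, -13, 12) = 12
Bob at r wants the highest of {n1=-1, n2=-13, n3=12}, so chooses n3.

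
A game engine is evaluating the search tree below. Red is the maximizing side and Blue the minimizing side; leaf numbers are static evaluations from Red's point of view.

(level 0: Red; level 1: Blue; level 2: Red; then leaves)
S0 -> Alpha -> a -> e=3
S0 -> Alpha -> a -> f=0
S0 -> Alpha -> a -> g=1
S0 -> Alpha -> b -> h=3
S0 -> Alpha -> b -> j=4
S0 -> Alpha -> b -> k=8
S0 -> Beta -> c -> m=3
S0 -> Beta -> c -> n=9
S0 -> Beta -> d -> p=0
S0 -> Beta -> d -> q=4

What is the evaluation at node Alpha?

3

a (Red): max(3, 0, 1) = 3
b (Red): max(3, 4, 8) = 8
Alpha (Blue): min(3, 8) = 3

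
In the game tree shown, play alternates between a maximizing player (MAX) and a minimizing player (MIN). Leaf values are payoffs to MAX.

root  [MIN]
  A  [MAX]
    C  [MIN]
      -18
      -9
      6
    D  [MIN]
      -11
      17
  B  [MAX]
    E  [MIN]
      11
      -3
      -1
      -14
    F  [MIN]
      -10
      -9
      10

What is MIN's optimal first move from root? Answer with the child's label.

A

C (MIN): min(-18, -9, 6) = -18
D (MIN): min(-11, 17) = -11
A (MAX): max(-18, -11) = -11
E (MIN): min(11, -3, -1, -14) = -14
F (MIN): min(-10, -9, 10) = -10
B (MAX): max(-14, -10) = -10
root (MIN): min(-11, -10) = -11
MIN at root wants the lowest of {A=-11, B=-10}, so chooses A.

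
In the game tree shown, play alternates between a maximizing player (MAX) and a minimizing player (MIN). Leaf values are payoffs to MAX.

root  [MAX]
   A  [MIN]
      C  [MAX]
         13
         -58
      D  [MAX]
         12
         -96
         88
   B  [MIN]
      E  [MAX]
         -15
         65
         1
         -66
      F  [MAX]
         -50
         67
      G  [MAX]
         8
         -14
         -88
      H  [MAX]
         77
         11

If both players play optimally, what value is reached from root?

C (MAX): max(13, -58) = 13
D (MAX): max(12, -96, 88) = 88
A (MIN): min(13, 88) = 13
E (MAX): max(-15, 65, 1, -66) = 65
F (MAX): max(-50, 67) = 67
G (MAX): max(8, -14, -88) = 8
H (MAX): max(77, 11) = 77
B (MIN): min(65, 67, 8, 77) = 8
root (MAX): max(13, 8) = 13

13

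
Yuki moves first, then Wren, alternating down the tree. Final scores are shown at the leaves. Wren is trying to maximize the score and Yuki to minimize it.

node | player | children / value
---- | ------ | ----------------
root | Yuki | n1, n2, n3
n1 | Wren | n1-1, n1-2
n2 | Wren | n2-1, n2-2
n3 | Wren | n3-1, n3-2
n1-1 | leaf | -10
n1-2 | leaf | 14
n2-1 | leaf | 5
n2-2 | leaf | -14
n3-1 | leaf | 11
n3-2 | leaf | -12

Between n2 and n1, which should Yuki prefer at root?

n2

n2 (Wren): max(5, -14) = 5
n1 (Wren): max(-10, 14) = 14
Yuki prefers the lower value; n2=5, n1=14. n2 is better since 5 < 14.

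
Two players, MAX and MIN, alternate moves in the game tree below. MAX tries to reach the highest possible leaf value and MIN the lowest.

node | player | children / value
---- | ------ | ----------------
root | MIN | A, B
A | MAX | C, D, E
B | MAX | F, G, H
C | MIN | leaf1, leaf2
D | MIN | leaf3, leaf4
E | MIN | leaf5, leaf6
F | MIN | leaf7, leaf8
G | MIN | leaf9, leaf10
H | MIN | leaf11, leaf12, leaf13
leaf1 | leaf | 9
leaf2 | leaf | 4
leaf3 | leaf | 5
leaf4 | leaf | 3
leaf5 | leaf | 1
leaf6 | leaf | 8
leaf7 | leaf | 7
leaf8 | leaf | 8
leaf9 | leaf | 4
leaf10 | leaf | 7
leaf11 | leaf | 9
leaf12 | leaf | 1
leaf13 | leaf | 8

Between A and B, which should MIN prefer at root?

A

C (MIN): min(9, 4) = 4
D (MIN): min(5, 3) = 3
E (MIN): min(1, 8) = 1
A (MAX): max(4, 3, 1) = 4
F (MIN): min(7, 8) = 7
G (MIN): min(4, 7) = 4
H (MIN): min(9, 1, 8) = 1
B (MAX): max(7, 4, 1) = 7
MIN prefers the lower value; A=4, B=7. A is better since 4 < 7.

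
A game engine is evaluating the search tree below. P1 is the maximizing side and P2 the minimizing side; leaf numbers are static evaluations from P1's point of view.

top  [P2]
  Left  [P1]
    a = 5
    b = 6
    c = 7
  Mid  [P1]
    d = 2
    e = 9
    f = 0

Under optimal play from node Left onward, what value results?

7

Left (P1): max(5, 6, 7) = 7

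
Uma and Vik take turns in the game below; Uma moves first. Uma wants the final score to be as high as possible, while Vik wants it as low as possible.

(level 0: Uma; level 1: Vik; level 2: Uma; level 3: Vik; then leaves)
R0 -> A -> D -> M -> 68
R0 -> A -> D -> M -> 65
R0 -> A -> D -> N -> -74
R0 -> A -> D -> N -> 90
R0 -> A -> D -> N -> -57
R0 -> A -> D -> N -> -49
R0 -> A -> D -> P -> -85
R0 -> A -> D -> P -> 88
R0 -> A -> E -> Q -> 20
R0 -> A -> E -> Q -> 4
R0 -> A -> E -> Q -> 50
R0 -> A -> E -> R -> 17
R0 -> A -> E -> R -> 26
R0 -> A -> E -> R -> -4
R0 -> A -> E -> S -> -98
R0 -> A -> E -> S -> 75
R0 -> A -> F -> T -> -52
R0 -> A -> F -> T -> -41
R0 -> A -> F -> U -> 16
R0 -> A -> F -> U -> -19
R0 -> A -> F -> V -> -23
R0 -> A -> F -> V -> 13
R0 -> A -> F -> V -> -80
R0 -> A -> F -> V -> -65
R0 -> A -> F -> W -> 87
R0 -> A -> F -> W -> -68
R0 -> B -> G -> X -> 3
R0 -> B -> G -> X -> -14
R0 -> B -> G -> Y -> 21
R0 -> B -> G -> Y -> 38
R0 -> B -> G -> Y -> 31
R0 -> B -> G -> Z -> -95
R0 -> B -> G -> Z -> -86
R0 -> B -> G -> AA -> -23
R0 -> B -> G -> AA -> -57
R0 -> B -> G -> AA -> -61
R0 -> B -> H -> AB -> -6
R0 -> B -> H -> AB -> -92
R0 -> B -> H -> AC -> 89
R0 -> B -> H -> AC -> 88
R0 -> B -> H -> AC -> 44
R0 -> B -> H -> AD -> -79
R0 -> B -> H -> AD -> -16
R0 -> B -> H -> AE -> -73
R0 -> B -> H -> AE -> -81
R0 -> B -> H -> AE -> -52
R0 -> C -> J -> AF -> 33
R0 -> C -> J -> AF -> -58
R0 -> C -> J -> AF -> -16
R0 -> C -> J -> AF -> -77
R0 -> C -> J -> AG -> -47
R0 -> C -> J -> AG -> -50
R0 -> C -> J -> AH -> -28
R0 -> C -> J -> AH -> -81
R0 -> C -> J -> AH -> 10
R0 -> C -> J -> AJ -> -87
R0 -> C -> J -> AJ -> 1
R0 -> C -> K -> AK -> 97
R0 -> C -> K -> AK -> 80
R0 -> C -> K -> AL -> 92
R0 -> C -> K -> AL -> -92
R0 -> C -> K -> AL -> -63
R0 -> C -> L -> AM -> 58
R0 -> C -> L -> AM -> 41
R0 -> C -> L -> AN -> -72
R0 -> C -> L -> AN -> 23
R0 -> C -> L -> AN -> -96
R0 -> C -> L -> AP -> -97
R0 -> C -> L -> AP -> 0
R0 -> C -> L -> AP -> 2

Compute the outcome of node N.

-74

N (Vik): min(-74, 90, -57, -49) = -74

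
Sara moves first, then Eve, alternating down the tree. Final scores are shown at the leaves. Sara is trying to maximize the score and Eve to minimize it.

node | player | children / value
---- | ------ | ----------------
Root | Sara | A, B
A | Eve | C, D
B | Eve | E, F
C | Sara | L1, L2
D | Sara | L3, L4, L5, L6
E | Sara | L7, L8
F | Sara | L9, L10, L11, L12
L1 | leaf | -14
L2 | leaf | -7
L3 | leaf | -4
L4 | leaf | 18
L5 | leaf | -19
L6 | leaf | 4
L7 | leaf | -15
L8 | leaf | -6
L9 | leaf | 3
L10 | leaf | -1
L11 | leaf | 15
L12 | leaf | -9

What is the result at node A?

-7

C (Sara): max(-14, -7) = -7
D (Sara): max(-4, 18, -19, 4) = 18
A (Eve): min(-7, 18) = -7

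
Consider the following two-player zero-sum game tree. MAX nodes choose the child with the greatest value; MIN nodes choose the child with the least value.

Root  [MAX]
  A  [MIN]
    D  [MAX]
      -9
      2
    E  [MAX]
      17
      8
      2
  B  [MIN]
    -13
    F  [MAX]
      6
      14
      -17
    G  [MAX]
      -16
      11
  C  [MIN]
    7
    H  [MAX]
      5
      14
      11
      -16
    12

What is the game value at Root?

D (MAX): max(-9, 2) = 2
E (MAX): max(17, 8, 2) = 17
A (MIN): min(2, 17) = 2
F (MAX): max(6, 14, -17) = 14
G (MAX): max(-16, 11) = 11
B (MIN): min(-13, 14, 11) = -13
H (MAX): max(5, 14, 11, -16) = 14
C (MIN): min(7, 14, 12) = 7
Root (MAX): max(2, -13, 7) = 7

7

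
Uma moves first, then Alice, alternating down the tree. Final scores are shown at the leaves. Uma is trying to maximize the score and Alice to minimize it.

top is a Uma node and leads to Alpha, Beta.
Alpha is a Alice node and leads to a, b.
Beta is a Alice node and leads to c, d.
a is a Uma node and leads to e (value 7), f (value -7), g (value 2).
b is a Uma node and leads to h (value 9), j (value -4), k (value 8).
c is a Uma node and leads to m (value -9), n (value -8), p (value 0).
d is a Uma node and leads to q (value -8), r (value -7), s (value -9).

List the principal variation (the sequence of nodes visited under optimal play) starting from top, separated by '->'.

a (Uma): max(7, -7, 2) = 7
b (Uma): max(9, -4, 8) = 9
Alpha (Alice): min(7, 9) = 7
c (Uma): max(-9, -8, 0) = 0
d (Uma): max(-8, -7, -9) = -7
Beta (Alice): min(0, -7) = -7
top (Uma): max(7, -7) = 7
At top, Uma picks Alpha (highest: 7).
At Alpha, Alice picks a (lowest: 7).
At a, Uma picks e (highest: 7).
Terminal value 7.

top -> Alpha -> a -> e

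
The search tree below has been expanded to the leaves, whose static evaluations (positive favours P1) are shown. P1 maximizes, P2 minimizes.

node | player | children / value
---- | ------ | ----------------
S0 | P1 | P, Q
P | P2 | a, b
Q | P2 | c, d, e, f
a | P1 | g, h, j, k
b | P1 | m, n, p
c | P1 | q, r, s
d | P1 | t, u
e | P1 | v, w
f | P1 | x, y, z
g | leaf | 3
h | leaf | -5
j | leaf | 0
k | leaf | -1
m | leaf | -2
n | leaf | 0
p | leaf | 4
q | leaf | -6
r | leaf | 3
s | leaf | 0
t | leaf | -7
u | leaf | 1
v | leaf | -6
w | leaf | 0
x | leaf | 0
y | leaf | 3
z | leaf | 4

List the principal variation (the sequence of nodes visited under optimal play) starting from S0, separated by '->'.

S0 -> P -> a -> g

a (P1): max(3, -5, 0, -1) = 3
b (P1): max(-2, 0, 4) = 4
P (P2): min(3, 4) = 3
c (P1): max(-6, 3, 0) = 3
d (P1): max(-7, 1) = 1
e (P1): max(-6, 0) = 0
f (P1): max(0, 3, 4) = 4
Q (P2): min(3, 1, 0, 4) = 0
S0 (P1): max(3, 0) = 3
At S0, P1 picks P (highest: 3).
At P, P2 picks a (lowest: 3).
At a, P1 picks g (highest: 3).
Terminal value 3.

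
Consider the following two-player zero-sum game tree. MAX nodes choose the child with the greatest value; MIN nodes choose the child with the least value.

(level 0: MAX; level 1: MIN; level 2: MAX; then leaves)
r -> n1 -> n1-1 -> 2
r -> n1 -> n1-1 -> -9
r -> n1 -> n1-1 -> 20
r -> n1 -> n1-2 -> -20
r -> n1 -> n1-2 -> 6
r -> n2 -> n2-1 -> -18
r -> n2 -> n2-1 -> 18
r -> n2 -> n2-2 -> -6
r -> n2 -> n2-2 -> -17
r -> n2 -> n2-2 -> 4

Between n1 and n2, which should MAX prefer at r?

n1

n1-1 (MAX): max(2, -9, 20) = 20
n1-2 (MAX): max(-20, 6) = 6
n1 (MIN): min(20, 6) = 6
n2-1 (MAX): max(-18, 18) = 18
n2-2 (MAX): max(-6, -17, 4) = 4
n2 (MIN): min(18, 4) = 4
MAX prefers the higher value; n1=6, n2=4. n1 is better since 6 > 4.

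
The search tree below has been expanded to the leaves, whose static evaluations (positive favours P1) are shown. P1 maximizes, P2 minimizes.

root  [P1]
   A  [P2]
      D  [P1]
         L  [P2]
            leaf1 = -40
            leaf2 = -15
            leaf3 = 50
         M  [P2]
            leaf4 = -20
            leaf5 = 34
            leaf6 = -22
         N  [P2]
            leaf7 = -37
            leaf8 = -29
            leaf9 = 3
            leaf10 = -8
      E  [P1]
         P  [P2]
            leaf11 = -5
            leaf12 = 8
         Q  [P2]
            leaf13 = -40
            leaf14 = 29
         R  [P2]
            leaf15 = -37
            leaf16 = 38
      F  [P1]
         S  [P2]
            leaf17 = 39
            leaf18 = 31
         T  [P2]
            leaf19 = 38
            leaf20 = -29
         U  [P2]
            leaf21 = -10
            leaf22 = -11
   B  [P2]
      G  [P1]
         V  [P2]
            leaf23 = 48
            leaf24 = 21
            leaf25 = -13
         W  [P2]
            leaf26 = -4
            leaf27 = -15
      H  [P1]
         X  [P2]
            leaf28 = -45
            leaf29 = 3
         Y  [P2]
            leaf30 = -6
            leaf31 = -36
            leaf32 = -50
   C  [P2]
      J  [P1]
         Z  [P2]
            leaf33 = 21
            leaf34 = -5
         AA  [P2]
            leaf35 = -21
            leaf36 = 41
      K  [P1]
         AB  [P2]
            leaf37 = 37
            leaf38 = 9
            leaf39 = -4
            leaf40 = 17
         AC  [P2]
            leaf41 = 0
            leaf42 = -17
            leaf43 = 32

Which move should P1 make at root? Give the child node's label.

C

L (P2): min(-40, -15, 50) = -40
M (P2): min(-20, 34, -22) = -22
N (P2): min(-37, -29, 3, -8) = -37
D (P1): max(-40, -22, -37) = -22
P (P2): min(-5, 8) = -5
Q (P2): min(-40, 29) = -40
R (P2): min(-37, 38) = -37
E (P1): max(-5, -40, -37) = -5
S (P2): min(39, 31) = 31
T (P2): min(38, -29) = -29
U (P2): min(-10, -11) = -11
F (P1): max(31, -29, -11) = 31
A (P2): min(-22, -5, 31) = -22
V (P2): min(48, 21, -13) = -13
W (P2): min(-4, -15) = -15
G (P1): max(-13, -15) = -13
X (P2): min(-45, 3) = -45
Y (P2): min(-6, -36, -50) = -50
H (P1): max(-45, -50) = -45
B (P2): min(-13, -45) = -45
Z (P2): min(21, -5) = -5
AA (P2): min(-21, 41) = -21
J (P1): max(-5, -21) = -5
AB (P2): min(37, 9, -4, 17) = -4
AC (P2): min(0, -17, 32) = -17
K (P1): max(-4, -17) = -4
C (P2): min(-5, -4) = -5
root (P1): max(-22, -45, -5) = -5
P1 at root wants the highest of {A=-22, B=-45, C=-5}, so chooses C.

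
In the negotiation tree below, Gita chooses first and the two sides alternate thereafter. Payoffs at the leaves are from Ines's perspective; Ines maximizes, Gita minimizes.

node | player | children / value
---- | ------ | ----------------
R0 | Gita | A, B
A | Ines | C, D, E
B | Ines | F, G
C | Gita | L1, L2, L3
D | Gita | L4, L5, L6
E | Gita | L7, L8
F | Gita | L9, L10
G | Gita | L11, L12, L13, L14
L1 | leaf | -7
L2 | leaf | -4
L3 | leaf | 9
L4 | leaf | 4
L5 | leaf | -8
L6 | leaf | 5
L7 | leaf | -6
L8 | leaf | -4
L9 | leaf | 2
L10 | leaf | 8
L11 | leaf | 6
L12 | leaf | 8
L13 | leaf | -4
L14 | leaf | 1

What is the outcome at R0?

-6

C (Gita): min(-7, -4, 9) = -7
D (Gita): min(4, -8, 5) = -8
E (Gita): min(-6, -4) = -6
A (Ines): max(-7, -8, -6) = -6
F (Gita): min(2, 8) = 2
G (Gita): min(6, 8, -4, 1) = -4
B (Ines): max(2, -4) = 2
R0 (Gita): min(-6, 2) = -6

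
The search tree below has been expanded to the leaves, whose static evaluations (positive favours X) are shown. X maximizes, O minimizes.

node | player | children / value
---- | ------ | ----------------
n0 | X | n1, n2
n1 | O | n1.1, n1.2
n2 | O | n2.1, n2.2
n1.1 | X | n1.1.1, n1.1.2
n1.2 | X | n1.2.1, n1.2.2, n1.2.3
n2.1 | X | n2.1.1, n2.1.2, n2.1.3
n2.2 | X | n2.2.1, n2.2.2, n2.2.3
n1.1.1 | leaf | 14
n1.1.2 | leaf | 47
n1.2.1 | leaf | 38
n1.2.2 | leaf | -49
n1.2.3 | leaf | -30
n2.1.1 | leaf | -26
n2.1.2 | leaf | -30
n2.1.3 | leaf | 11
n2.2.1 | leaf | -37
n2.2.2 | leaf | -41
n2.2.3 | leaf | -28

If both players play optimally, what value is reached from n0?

38

n1.1 (X): max(14, 47) = 47
n1.2 (X): max(38, -49, -30) = 38
n1 (O): min(47, 38) = 38
n2.1 (X): max(-26, -30, 11) = 11
n2.2 (X): max(-37, -41, -28) = -28
n2 (O): min(11, -28) = -28
n0 (X): max(38, -28) = 38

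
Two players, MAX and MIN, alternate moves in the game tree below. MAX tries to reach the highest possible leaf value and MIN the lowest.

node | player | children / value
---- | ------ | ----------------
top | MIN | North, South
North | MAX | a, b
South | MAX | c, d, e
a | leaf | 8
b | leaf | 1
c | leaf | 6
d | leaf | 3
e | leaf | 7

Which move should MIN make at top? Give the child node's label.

North (MAX): max(8, 1) = 8
South (MAX): max(6, 3, 7) = 7
top (MIN): min(8, 7) = 7
MIN at top wants the lowest of {North=8, South=7}, so chooses South.

South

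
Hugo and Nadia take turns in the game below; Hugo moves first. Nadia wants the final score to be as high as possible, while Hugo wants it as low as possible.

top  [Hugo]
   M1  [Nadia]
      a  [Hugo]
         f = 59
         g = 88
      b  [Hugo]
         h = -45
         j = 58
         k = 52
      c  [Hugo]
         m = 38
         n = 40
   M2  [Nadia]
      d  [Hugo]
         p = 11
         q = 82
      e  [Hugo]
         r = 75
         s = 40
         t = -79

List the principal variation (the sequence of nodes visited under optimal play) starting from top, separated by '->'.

top -> M2 -> d -> p

a (Hugo): min(59, 88) = 59
b (Hugo): min(-45, 58, 52) = -45
c (Hugo): min(38, 40) = 38
M1 (Nadia): max(59, -45, 38) = 59
d (Hugo): min(11, 82) = 11
e (Hugo): min(75, 40, -79) = -79
M2 (Nadia): max(11, -79) = 11
top (Hugo): min(59, 11) = 11
At top, Hugo picks M2 (lowest: 11).
At M2, Nadia picks d (highest: 11).
At d, Hugo picks p (lowest: 11).
Terminal value 11.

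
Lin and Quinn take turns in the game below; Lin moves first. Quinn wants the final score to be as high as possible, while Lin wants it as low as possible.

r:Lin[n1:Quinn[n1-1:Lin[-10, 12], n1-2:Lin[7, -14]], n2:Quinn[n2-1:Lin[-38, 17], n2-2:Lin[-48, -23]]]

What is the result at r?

-38

n1-1 (Lin): min(-10, 12) = -10
n1-2 (Lin): min(7, -14) = -14
n1 (Quinn): max(-10, -14) = -10
n2-1 (Lin): min(-38, 17) = -38
n2-2 (Lin): min(-48, -23) = -48
n2 (Quinn): max(-38, -48) = -38
r (Lin): min(-10, -38) = -38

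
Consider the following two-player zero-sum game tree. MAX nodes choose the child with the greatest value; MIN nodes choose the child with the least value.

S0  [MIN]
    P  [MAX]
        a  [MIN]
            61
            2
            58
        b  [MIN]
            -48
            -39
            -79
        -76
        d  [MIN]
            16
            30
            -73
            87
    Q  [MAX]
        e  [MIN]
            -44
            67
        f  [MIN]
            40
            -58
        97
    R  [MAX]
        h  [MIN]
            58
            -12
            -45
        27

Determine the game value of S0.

2

a (MIN): min(61, 2, 58) = 2
b (MIN): min(-48, -39, -79) = -79
d (MIN): min(16, 30, -73, 87) = -73
P (MAX): max(2, -79, -76, -73) = 2
e (MIN): min(-44, 67) = -44
f (MIN): min(40, -58) = -58
Q (MAX): max(-44, -58, 97) = 97
h (MIN): min(58, -12, -45) = -45
R (MAX): max(-45, 27) = 27
S0 (MIN): min(2, 97, 27) = 2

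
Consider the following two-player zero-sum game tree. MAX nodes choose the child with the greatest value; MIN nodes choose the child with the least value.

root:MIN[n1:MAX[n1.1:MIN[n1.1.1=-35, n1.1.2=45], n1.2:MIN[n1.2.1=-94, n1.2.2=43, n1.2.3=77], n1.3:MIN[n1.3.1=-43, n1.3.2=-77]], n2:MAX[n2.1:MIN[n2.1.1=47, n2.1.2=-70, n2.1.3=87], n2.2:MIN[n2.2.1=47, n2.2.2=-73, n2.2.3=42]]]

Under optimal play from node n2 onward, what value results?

n2.1 (MIN): min(47, -70, 87) = -70
n2.2 (MIN): min(47, -73, 42) = -73
n2 (MAX): max(-70, -73) = -70

-70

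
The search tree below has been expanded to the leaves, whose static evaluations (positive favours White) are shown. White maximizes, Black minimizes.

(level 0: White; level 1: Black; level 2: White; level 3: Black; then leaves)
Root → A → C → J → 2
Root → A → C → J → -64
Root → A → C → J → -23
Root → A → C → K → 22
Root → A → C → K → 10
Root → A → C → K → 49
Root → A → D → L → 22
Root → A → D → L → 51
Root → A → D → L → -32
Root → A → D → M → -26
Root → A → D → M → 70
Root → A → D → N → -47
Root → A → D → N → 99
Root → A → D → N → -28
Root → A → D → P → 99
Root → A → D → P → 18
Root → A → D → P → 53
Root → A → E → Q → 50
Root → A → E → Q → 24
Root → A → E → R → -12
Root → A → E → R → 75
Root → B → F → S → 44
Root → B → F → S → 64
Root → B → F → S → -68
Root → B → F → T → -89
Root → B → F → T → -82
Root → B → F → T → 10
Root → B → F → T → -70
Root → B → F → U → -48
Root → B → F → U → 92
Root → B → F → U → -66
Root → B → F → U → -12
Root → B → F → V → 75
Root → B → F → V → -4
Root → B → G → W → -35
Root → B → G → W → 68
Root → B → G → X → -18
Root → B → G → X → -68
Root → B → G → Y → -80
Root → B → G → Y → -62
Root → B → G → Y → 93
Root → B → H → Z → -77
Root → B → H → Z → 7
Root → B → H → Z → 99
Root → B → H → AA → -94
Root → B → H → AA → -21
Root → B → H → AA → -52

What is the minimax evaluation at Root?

J (Black): min(2, -64, -23) = -64
K (Black): min(22, 10, 49) = 10
C (White): max(-64, 10) = 10
L (Black): min(22, 51, -32) = -32
M (Black): min(-26, 70) = -26
N (Black): min(-47, 99, -28) = -47
P (Black): min(99, 18, 53) = 18
D (White): max(-32, -26, -47, 18) = 18
Q (Black): min(50, 24) = 24
R (Black): min(-12, 75) = -12
E (White): max(24, -12) = 24
A (Black): min(10, 18, 24) = 10
S (Black): min(44, 64, -68) = -68
T (Black): min(-89, -82, 10, -70) = -89
U (Black): min(-48, 92, -66, -12) = -66
V (Black): min(75, -4) = -4
F (White): max(-68, -89, -66, -4) = -4
W (Black): min(-35, 68) = -35
X (Black): min(-18, -68) = -68
Y (Black): min(-80, -62, 93) = -80
G (White): max(-35, -68, -80) = -35
Z (Black): min(-77, 7, 99) = -77
AA (Black): min(-94, -21, -52) = -94
H (White): max(-77, -94) = -77
B (Black): min(-4, -35, -77) = -77
Root (White): max(10, -77) = 10

10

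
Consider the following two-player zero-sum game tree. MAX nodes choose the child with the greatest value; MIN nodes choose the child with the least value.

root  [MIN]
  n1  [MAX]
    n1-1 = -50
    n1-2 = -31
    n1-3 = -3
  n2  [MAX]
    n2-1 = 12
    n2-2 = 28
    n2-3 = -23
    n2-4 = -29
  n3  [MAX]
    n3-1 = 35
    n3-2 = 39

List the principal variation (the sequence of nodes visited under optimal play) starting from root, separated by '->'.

root -> n1 -> n1-3

n1 (MAX): max(-50, -31, -3) = -3
n2 (MAX): max(12, 28, -23, -29) = 28
n3 (MAX): max(35, 39) = 39
root (MIN): min(-3, 28, 39) = -3
At root, MIN picks n1 (lowest: -3).
At n1, MAX picks n1-3 (highest: -3).
Terminal value -3.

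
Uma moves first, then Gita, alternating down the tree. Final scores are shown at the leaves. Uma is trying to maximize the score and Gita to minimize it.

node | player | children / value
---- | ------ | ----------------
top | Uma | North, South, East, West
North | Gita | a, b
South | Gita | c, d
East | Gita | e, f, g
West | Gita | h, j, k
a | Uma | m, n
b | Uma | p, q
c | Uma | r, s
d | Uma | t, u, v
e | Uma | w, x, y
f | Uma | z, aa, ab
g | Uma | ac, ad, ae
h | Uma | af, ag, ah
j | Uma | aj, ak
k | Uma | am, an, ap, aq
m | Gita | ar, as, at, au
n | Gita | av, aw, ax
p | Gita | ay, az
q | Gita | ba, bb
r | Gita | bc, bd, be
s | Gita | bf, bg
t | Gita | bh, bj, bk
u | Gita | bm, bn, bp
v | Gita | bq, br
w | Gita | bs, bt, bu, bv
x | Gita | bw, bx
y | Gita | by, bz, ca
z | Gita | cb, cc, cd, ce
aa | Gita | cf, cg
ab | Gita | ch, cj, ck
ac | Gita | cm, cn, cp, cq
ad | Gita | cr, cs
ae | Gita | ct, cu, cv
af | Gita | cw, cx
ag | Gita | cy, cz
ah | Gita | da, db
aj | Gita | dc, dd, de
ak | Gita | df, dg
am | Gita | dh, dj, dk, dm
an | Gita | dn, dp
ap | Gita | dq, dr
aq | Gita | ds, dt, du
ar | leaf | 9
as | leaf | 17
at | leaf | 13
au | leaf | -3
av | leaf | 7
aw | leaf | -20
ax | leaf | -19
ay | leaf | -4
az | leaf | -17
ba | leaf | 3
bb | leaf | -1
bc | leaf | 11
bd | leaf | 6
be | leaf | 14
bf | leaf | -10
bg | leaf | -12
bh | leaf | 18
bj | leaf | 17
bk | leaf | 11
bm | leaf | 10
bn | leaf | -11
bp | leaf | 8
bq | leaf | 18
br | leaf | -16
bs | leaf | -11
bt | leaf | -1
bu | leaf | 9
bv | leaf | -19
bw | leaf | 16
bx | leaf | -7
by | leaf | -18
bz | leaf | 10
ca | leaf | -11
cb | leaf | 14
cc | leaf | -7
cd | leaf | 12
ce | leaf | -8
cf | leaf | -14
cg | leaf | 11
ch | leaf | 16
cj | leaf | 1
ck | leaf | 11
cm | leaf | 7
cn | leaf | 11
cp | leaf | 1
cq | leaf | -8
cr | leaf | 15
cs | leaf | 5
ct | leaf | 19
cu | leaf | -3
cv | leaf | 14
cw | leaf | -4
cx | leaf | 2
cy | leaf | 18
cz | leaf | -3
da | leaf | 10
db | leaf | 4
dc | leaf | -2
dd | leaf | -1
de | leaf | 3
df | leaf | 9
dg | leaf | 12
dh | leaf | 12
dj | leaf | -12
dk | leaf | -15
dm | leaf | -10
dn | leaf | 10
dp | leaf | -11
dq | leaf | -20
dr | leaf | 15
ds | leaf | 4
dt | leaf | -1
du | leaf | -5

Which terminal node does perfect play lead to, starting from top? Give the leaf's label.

m (Gita): min(9, 17, 13, -3) = -3
n (Gita): min(7, -20, -19) = -20
a (Uma): max(-3, -20) = -3
p (Gita): min(-4, -17) = -17
q (Gita): min(3, -1) = -1
b (Uma): max(-17, -1) = -1
North (Gita): min(-3, -1) = -3
r (Gita): min(11, 6, 14) = 6
s (Gita): min(-10, -12) = -12
c (Uma): max(6, -12) = 6
t (Gita): min(18, 17, 11) = 11
u (Gita): min(10, -11, 8) = -11
v (Gita): min(18, -16) = -16
d (Uma): max(11, -11, -16) = 11
South (Gita): min(6, 11) = 6
w (Gita): min(-11, -1, 9, -19) = -19
x (Gita): min(16, -7) = -7
y (Gita): min(-18, 10, -11) = -18
e (Uma): max(-19, -7, -18) = -7
z (Gita): min(14, -7, 12, -8) = -8
aa (Gita): min(-14, 11) = -14
ab (Gita): min(16, 1, 11) = 1
f (Uma): max(-8, -14, 1) = 1
ac (Gita): min(7, 11, 1, -8) = -8
ad (Gita): min(15, 5) = 5
ae (Gita): min(19, -3, 14) = -3
g (Uma): max(-8, 5, -3) = 5
East (Gita): min(-7, 1, 5) = -7
af (Gita): min(-4, 2) = -4
ag (Gita): min(18, -3) = -3
ah (Gita): min(10, 4) = 4
h (Uma): max(-4, -3, 4) = 4
aj (Gita): min(-2, -1, 3) = -2
ak (Gita): min(9, 12) = 9
j (Uma): max(-2, 9) = 9
am (Gita): min(12, -12, -15, -10) = -15
an (Gita): min(10, -11) = -11
ap (Gita): min(-20, 15) = -20
aq (Gita): min(4, -1, -5) = -5
k (Uma): max(-15, -11, -20, -5) = -5
West (Gita): min(4, 9, -5) = -5
top (Uma): max(-3, 6, -7, -5) = 6
At top, Uma picks South (highest: 6).
At South, Gita picks c (lowest: 6).
At c, Uma picks r (highest: 6).
At r, Gita picks bd (lowest: 6).
Terminal value 6.

bd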